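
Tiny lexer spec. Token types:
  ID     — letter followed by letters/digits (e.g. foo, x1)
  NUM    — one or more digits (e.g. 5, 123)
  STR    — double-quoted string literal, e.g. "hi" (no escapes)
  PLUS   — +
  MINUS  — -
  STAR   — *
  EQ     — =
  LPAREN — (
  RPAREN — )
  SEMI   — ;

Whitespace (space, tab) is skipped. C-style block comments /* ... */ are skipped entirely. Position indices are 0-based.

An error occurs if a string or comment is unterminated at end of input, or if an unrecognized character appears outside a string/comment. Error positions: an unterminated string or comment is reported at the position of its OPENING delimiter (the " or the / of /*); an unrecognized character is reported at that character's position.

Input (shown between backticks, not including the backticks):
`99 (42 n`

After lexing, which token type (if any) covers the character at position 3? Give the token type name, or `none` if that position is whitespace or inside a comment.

pos=0: emit NUM '99' (now at pos=2)
pos=3: emit LPAREN '('
pos=4: emit NUM '42' (now at pos=6)
pos=7: emit ID 'n' (now at pos=8)
DONE. 4 tokens: [NUM, LPAREN, NUM, ID]
Position 3: char is '(' -> LPAREN

Answer: LPAREN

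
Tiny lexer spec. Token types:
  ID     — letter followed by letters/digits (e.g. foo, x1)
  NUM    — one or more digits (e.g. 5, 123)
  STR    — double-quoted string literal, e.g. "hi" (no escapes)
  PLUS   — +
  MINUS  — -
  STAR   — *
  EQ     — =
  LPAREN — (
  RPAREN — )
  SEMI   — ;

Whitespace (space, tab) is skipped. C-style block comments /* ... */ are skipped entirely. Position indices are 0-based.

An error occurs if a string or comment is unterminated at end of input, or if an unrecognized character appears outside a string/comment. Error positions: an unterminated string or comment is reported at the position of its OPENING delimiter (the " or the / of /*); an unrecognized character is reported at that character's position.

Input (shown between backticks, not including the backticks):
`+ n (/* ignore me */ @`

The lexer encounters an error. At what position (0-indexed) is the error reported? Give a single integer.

Answer: 21

Derivation:
pos=0: emit PLUS '+'
pos=2: emit ID 'n' (now at pos=3)
pos=4: emit LPAREN '('
pos=5: enter COMMENT mode (saw '/*')
exit COMMENT mode (now at pos=20)
pos=21: ERROR — unrecognized char '@'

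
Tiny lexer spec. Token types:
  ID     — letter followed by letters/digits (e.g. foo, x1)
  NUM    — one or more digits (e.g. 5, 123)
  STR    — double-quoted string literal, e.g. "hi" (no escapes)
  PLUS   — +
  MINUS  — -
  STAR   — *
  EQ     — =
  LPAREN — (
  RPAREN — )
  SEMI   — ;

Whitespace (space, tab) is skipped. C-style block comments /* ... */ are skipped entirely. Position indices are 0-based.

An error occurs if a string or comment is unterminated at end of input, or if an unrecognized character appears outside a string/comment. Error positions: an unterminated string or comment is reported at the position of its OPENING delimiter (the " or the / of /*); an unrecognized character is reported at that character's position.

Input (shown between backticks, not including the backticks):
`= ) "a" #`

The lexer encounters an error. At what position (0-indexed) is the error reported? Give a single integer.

Answer: 8

Derivation:
pos=0: emit EQ '='
pos=2: emit RPAREN ')'
pos=4: enter STRING mode
pos=4: emit STR "a" (now at pos=7)
pos=8: ERROR — unrecognized char '#'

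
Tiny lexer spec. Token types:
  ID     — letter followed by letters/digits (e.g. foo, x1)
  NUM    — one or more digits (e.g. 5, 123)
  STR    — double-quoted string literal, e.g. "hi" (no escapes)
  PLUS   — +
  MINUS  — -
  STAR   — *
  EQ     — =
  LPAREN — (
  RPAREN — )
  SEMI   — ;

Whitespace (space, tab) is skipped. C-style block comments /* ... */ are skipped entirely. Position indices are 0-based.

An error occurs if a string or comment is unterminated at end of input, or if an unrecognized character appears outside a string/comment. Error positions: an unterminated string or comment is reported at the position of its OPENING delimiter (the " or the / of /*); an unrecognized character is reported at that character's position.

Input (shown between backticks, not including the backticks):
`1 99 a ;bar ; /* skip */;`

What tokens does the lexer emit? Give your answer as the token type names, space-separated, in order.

Answer: NUM NUM ID SEMI ID SEMI SEMI

Derivation:
pos=0: emit NUM '1' (now at pos=1)
pos=2: emit NUM '99' (now at pos=4)
pos=5: emit ID 'a' (now at pos=6)
pos=7: emit SEMI ';'
pos=8: emit ID 'bar' (now at pos=11)
pos=12: emit SEMI ';'
pos=14: enter COMMENT mode (saw '/*')
exit COMMENT mode (now at pos=24)
pos=24: emit SEMI ';'
DONE. 7 tokens: [NUM, NUM, ID, SEMI, ID, SEMI, SEMI]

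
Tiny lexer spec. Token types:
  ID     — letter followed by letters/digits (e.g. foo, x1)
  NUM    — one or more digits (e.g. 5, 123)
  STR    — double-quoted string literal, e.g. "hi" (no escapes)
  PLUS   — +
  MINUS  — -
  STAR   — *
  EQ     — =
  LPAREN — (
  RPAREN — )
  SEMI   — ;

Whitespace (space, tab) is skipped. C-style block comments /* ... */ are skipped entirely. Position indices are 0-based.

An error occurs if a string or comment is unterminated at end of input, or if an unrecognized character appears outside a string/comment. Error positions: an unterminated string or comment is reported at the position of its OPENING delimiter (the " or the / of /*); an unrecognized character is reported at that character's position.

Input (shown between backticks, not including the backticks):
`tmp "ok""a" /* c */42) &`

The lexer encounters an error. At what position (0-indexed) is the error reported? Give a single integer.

pos=0: emit ID 'tmp' (now at pos=3)
pos=4: enter STRING mode
pos=4: emit STR "ok" (now at pos=8)
pos=8: enter STRING mode
pos=8: emit STR "a" (now at pos=11)
pos=12: enter COMMENT mode (saw '/*')
exit COMMENT mode (now at pos=19)
pos=19: emit NUM '42' (now at pos=21)
pos=21: emit RPAREN ')'
pos=23: ERROR — unrecognized char '&'

Answer: 23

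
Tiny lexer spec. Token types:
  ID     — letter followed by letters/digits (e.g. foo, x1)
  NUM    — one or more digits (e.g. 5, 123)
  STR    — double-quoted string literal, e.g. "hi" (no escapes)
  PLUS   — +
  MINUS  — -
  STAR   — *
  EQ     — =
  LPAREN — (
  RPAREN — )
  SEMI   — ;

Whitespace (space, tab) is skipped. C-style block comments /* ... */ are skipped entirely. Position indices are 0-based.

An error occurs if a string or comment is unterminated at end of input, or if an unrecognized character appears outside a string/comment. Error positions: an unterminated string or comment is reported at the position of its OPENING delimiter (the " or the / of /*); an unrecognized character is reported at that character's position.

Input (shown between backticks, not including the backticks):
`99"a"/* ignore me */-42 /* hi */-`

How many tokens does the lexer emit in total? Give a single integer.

pos=0: emit NUM '99' (now at pos=2)
pos=2: enter STRING mode
pos=2: emit STR "a" (now at pos=5)
pos=5: enter COMMENT mode (saw '/*')
exit COMMENT mode (now at pos=20)
pos=20: emit MINUS '-'
pos=21: emit NUM '42' (now at pos=23)
pos=24: enter COMMENT mode (saw '/*')
exit COMMENT mode (now at pos=32)
pos=32: emit MINUS '-'
DONE. 5 tokens: [NUM, STR, MINUS, NUM, MINUS]

Answer: 5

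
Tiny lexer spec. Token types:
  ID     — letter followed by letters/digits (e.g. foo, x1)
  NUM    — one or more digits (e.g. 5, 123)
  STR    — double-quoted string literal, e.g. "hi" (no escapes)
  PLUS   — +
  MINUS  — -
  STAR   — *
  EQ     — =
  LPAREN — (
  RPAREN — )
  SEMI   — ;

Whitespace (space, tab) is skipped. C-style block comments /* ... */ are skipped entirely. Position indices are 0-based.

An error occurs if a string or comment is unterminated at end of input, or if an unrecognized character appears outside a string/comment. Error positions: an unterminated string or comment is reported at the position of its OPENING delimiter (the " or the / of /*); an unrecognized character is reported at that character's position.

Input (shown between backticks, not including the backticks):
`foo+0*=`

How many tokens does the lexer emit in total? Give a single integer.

pos=0: emit ID 'foo' (now at pos=3)
pos=3: emit PLUS '+'
pos=4: emit NUM '0' (now at pos=5)
pos=5: emit STAR '*'
pos=6: emit EQ '='
DONE. 5 tokens: [ID, PLUS, NUM, STAR, EQ]

Answer: 5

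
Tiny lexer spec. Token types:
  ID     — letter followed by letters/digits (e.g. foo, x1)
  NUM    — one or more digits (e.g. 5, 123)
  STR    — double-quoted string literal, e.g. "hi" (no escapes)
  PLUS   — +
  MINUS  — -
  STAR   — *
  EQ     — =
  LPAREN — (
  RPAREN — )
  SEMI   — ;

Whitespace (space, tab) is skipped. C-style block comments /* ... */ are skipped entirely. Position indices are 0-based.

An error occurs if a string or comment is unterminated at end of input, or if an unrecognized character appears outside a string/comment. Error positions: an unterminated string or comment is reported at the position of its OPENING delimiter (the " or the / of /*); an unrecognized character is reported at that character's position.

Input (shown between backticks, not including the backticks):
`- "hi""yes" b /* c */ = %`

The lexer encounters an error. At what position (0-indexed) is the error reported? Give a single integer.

pos=0: emit MINUS '-'
pos=2: enter STRING mode
pos=2: emit STR "hi" (now at pos=6)
pos=6: enter STRING mode
pos=6: emit STR "yes" (now at pos=11)
pos=12: emit ID 'b' (now at pos=13)
pos=14: enter COMMENT mode (saw '/*')
exit COMMENT mode (now at pos=21)
pos=22: emit EQ '='
pos=24: ERROR — unrecognized char '%'

Answer: 24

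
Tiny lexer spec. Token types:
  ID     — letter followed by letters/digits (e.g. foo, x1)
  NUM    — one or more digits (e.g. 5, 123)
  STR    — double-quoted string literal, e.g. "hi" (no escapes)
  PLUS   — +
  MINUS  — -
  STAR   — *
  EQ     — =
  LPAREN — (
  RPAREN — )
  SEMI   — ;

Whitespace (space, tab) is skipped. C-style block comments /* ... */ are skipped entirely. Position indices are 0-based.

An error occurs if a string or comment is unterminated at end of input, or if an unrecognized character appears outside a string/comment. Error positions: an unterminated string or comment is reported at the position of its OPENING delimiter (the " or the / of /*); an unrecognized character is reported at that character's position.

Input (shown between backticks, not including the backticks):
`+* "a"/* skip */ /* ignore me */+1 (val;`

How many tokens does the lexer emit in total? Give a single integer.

pos=0: emit PLUS '+'
pos=1: emit STAR '*'
pos=3: enter STRING mode
pos=3: emit STR "a" (now at pos=6)
pos=6: enter COMMENT mode (saw '/*')
exit COMMENT mode (now at pos=16)
pos=17: enter COMMENT mode (saw '/*')
exit COMMENT mode (now at pos=32)
pos=32: emit PLUS '+'
pos=33: emit NUM '1' (now at pos=34)
pos=35: emit LPAREN '('
pos=36: emit ID 'val' (now at pos=39)
pos=39: emit SEMI ';'
DONE. 8 tokens: [PLUS, STAR, STR, PLUS, NUM, LPAREN, ID, SEMI]

Answer: 8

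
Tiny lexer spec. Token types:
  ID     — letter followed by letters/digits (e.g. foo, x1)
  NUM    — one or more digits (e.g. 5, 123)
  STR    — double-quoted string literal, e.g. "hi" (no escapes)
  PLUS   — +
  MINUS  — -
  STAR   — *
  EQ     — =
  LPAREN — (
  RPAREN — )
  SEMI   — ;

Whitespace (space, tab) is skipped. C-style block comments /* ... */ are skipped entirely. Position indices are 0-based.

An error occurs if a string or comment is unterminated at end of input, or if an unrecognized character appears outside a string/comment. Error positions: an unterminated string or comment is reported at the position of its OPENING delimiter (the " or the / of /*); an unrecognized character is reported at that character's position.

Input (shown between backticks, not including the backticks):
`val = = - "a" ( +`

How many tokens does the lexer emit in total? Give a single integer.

pos=0: emit ID 'val' (now at pos=3)
pos=4: emit EQ '='
pos=6: emit EQ '='
pos=8: emit MINUS '-'
pos=10: enter STRING mode
pos=10: emit STR "a" (now at pos=13)
pos=14: emit LPAREN '('
pos=16: emit PLUS '+'
DONE. 7 tokens: [ID, EQ, EQ, MINUS, STR, LPAREN, PLUS]

Answer: 7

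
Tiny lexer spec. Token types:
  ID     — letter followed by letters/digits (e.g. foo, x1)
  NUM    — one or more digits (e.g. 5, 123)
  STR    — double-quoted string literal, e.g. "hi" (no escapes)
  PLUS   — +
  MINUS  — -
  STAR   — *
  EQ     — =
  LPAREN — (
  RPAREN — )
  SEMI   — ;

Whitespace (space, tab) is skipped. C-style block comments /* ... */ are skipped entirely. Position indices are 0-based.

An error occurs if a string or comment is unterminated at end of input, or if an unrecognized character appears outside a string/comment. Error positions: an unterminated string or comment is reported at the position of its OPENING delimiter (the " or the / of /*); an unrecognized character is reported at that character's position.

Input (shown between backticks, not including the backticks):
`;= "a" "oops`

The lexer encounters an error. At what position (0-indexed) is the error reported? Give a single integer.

Answer: 7

Derivation:
pos=0: emit SEMI ';'
pos=1: emit EQ '='
pos=3: enter STRING mode
pos=3: emit STR "a" (now at pos=6)
pos=7: enter STRING mode
pos=7: ERROR — unterminated string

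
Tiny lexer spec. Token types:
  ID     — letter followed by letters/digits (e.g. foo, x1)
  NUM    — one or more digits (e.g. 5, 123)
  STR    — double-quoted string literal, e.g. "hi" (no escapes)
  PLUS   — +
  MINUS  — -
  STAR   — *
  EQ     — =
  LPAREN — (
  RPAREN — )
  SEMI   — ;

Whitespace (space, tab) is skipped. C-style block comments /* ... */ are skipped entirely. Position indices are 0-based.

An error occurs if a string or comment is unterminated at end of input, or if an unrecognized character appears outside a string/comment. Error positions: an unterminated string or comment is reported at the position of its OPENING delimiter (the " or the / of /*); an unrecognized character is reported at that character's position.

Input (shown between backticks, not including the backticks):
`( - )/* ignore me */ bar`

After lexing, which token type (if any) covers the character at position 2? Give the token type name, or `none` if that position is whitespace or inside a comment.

Answer: MINUS

Derivation:
pos=0: emit LPAREN '('
pos=2: emit MINUS '-'
pos=4: emit RPAREN ')'
pos=5: enter COMMENT mode (saw '/*')
exit COMMENT mode (now at pos=20)
pos=21: emit ID 'bar' (now at pos=24)
DONE. 4 tokens: [LPAREN, MINUS, RPAREN, ID]
Position 2: char is '-' -> MINUS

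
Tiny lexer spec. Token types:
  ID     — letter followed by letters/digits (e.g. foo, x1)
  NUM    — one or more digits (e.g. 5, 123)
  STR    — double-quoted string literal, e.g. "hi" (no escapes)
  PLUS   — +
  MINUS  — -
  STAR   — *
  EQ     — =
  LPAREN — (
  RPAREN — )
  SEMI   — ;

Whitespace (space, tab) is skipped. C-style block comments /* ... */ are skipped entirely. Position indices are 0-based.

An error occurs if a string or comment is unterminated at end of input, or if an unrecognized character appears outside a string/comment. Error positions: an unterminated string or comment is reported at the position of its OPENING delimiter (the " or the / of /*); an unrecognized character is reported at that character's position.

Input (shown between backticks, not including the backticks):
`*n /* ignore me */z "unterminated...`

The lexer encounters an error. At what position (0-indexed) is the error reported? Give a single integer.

Answer: 20

Derivation:
pos=0: emit STAR '*'
pos=1: emit ID 'n' (now at pos=2)
pos=3: enter COMMENT mode (saw '/*')
exit COMMENT mode (now at pos=18)
pos=18: emit ID 'z' (now at pos=19)
pos=20: enter STRING mode
pos=20: ERROR — unterminated string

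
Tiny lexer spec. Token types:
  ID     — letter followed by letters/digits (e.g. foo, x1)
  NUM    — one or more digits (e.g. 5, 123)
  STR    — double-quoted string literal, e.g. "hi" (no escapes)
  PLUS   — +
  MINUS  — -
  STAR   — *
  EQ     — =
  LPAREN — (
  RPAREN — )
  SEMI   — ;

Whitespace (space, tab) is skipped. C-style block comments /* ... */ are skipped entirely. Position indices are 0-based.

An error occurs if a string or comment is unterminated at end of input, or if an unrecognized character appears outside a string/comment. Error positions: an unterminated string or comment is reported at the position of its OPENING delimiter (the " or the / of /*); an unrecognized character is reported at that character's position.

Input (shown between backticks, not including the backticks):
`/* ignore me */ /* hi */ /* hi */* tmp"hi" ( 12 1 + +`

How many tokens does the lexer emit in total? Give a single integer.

pos=0: enter COMMENT mode (saw '/*')
exit COMMENT mode (now at pos=15)
pos=16: enter COMMENT mode (saw '/*')
exit COMMENT mode (now at pos=24)
pos=25: enter COMMENT mode (saw '/*')
exit COMMENT mode (now at pos=33)
pos=33: emit STAR '*'
pos=35: emit ID 'tmp' (now at pos=38)
pos=38: enter STRING mode
pos=38: emit STR "hi" (now at pos=42)
pos=43: emit LPAREN '('
pos=45: emit NUM '12' (now at pos=47)
pos=48: emit NUM '1' (now at pos=49)
pos=50: emit PLUS '+'
pos=52: emit PLUS '+'
DONE. 8 tokens: [STAR, ID, STR, LPAREN, NUM, NUM, PLUS, PLUS]

Answer: 8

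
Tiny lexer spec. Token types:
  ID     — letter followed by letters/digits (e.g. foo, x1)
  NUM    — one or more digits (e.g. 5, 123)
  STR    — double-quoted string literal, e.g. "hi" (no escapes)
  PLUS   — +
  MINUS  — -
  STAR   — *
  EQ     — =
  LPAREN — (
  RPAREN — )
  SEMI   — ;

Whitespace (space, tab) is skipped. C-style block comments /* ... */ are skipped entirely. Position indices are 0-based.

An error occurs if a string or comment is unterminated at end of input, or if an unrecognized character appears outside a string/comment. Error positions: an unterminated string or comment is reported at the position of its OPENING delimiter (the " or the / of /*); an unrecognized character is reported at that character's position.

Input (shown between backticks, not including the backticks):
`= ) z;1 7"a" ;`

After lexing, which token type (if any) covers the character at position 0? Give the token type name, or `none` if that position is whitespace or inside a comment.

Answer: EQ

Derivation:
pos=0: emit EQ '='
pos=2: emit RPAREN ')'
pos=4: emit ID 'z' (now at pos=5)
pos=5: emit SEMI ';'
pos=6: emit NUM '1' (now at pos=7)
pos=8: emit NUM '7' (now at pos=9)
pos=9: enter STRING mode
pos=9: emit STR "a" (now at pos=12)
pos=13: emit SEMI ';'
DONE. 8 tokens: [EQ, RPAREN, ID, SEMI, NUM, NUM, STR, SEMI]
Position 0: char is '=' -> EQ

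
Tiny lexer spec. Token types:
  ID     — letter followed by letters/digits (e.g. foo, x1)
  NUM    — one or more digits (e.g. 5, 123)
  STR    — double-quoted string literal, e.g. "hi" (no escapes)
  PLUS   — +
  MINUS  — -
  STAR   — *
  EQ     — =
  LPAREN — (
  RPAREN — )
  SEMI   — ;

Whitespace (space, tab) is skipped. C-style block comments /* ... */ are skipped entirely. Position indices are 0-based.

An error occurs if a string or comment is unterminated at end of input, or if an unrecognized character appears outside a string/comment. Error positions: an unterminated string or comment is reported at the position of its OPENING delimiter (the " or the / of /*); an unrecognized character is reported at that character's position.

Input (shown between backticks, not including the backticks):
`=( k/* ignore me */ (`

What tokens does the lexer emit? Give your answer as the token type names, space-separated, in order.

pos=0: emit EQ '='
pos=1: emit LPAREN '('
pos=3: emit ID 'k' (now at pos=4)
pos=4: enter COMMENT mode (saw '/*')
exit COMMENT mode (now at pos=19)
pos=20: emit LPAREN '('
DONE. 4 tokens: [EQ, LPAREN, ID, LPAREN]

Answer: EQ LPAREN ID LPAREN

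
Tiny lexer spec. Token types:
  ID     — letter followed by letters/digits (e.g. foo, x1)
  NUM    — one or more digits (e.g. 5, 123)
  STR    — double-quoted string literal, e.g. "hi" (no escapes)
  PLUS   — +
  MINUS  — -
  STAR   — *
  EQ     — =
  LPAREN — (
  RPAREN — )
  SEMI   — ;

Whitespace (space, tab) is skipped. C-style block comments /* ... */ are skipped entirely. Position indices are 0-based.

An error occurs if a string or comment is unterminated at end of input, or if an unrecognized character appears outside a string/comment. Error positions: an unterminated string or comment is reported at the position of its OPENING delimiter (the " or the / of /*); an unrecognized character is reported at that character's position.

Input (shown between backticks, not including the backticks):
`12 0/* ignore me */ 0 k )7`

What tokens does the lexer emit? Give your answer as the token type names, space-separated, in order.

pos=0: emit NUM '12' (now at pos=2)
pos=3: emit NUM '0' (now at pos=4)
pos=4: enter COMMENT mode (saw '/*')
exit COMMENT mode (now at pos=19)
pos=20: emit NUM '0' (now at pos=21)
pos=22: emit ID 'k' (now at pos=23)
pos=24: emit RPAREN ')'
pos=25: emit NUM '7' (now at pos=26)
DONE. 6 tokens: [NUM, NUM, NUM, ID, RPAREN, NUM]

Answer: NUM NUM NUM ID RPAREN NUM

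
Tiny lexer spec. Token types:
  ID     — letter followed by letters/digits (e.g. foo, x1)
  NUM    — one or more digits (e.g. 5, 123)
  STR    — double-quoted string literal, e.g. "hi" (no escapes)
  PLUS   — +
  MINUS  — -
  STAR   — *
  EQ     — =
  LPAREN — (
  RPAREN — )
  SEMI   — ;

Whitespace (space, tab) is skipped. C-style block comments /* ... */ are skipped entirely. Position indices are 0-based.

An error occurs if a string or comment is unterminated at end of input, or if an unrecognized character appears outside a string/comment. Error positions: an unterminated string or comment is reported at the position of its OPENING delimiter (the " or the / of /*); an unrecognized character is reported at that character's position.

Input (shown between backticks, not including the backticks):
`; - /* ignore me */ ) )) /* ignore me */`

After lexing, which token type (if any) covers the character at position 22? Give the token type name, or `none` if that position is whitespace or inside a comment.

pos=0: emit SEMI ';'
pos=2: emit MINUS '-'
pos=4: enter COMMENT mode (saw '/*')
exit COMMENT mode (now at pos=19)
pos=20: emit RPAREN ')'
pos=22: emit RPAREN ')'
pos=23: emit RPAREN ')'
pos=25: enter COMMENT mode (saw '/*')
exit COMMENT mode (now at pos=40)
DONE. 5 tokens: [SEMI, MINUS, RPAREN, RPAREN, RPAREN]
Position 22: char is ')' -> RPAREN

Answer: RPAREN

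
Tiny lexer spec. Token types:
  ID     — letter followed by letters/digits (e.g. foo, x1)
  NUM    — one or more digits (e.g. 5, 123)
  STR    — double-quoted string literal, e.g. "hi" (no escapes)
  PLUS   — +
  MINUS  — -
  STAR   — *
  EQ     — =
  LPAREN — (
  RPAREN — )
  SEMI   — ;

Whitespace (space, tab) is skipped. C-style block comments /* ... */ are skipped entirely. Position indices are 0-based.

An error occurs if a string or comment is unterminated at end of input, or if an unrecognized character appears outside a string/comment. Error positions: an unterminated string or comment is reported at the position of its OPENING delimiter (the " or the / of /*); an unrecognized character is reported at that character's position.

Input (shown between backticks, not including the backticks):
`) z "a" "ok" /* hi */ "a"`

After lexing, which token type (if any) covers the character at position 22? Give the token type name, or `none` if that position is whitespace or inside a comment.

pos=0: emit RPAREN ')'
pos=2: emit ID 'z' (now at pos=3)
pos=4: enter STRING mode
pos=4: emit STR "a" (now at pos=7)
pos=8: enter STRING mode
pos=8: emit STR "ok" (now at pos=12)
pos=13: enter COMMENT mode (saw '/*')
exit COMMENT mode (now at pos=21)
pos=22: enter STRING mode
pos=22: emit STR "a" (now at pos=25)
DONE. 5 tokens: [RPAREN, ID, STR, STR, STR]
Position 22: char is '"' -> STR

Answer: STR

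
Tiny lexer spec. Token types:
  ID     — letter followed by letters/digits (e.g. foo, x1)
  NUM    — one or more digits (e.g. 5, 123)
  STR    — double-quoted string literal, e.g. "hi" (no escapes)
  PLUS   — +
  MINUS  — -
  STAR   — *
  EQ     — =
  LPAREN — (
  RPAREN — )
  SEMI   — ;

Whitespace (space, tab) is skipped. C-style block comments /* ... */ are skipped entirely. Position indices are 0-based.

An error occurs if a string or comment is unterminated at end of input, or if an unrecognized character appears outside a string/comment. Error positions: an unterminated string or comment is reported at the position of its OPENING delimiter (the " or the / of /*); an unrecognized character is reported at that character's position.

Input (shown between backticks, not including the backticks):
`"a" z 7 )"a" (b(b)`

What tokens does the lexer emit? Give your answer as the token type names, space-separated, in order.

Answer: STR ID NUM RPAREN STR LPAREN ID LPAREN ID RPAREN

Derivation:
pos=0: enter STRING mode
pos=0: emit STR "a" (now at pos=3)
pos=4: emit ID 'z' (now at pos=5)
pos=6: emit NUM '7' (now at pos=7)
pos=8: emit RPAREN ')'
pos=9: enter STRING mode
pos=9: emit STR "a" (now at pos=12)
pos=13: emit LPAREN '('
pos=14: emit ID 'b' (now at pos=15)
pos=15: emit LPAREN '('
pos=16: emit ID 'b' (now at pos=17)
pos=17: emit RPAREN ')'
DONE. 10 tokens: [STR, ID, NUM, RPAREN, STR, LPAREN, ID, LPAREN, ID, RPAREN]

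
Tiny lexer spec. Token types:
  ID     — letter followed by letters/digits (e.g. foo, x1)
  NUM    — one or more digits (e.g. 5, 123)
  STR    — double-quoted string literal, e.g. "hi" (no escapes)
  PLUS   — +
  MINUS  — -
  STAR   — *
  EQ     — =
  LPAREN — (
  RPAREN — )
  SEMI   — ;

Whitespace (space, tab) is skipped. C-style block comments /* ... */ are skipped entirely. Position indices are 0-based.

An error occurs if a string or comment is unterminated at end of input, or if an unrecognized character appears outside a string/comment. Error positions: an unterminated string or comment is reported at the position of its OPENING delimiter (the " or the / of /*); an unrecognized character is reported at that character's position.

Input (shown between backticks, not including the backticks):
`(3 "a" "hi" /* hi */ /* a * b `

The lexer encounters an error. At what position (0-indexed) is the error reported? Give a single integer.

pos=0: emit LPAREN '('
pos=1: emit NUM '3' (now at pos=2)
pos=3: enter STRING mode
pos=3: emit STR "a" (now at pos=6)
pos=7: enter STRING mode
pos=7: emit STR "hi" (now at pos=11)
pos=12: enter COMMENT mode (saw '/*')
exit COMMENT mode (now at pos=20)
pos=21: enter COMMENT mode (saw '/*')
pos=21: ERROR — unterminated comment (reached EOF)

Answer: 21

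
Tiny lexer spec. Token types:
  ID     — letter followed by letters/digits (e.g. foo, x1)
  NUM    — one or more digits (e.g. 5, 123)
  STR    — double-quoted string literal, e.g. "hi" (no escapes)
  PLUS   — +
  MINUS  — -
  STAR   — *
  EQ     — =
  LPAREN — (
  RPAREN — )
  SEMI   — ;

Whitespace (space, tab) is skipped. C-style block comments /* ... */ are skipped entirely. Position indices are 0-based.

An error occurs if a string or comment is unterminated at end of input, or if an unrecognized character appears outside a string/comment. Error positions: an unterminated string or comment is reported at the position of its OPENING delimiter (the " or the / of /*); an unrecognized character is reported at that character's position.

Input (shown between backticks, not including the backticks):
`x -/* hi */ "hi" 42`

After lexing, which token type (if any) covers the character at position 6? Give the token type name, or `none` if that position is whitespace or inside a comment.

Answer: none

Derivation:
pos=0: emit ID 'x' (now at pos=1)
pos=2: emit MINUS '-'
pos=3: enter COMMENT mode (saw '/*')
exit COMMENT mode (now at pos=11)
pos=12: enter STRING mode
pos=12: emit STR "hi" (now at pos=16)
pos=17: emit NUM '42' (now at pos=19)
DONE. 4 tokens: [ID, MINUS, STR, NUM]
Position 6: char is 'h' -> none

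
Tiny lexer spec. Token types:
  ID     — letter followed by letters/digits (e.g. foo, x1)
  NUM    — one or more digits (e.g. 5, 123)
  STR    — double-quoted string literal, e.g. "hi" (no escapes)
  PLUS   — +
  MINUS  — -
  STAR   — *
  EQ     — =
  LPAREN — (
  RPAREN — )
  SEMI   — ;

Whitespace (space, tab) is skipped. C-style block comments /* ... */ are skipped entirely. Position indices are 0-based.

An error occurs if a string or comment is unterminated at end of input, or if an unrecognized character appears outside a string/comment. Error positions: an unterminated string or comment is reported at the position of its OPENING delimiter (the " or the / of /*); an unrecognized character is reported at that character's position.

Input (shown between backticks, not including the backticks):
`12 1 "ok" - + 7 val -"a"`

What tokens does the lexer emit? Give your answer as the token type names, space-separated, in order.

Answer: NUM NUM STR MINUS PLUS NUM ID MINUS STR

Derivation:
pos=0: emit NUM '12' (now at pos=2)
pos=3: emit NUM '1' (now at pos=4)
pos=5: enter STRING mode
pos=5: emit STR "ok" (now at pos=9)
pos=10: emit MINUS '-'
pos=12: emit PLUS '+'
pos=14: emit NUM '7' (now at pos=15)
pos=16: emit ID 'val' (now at pos=19)
pos=20: emit MINUS '-'
pos=21: enter STRING mode
pos=21: emit STR "a" (now at pos=24)
DONE. 9 tokens: [NUM, NUM, STR, MINUS, PLUS, NUM, ID, MINUS, STR]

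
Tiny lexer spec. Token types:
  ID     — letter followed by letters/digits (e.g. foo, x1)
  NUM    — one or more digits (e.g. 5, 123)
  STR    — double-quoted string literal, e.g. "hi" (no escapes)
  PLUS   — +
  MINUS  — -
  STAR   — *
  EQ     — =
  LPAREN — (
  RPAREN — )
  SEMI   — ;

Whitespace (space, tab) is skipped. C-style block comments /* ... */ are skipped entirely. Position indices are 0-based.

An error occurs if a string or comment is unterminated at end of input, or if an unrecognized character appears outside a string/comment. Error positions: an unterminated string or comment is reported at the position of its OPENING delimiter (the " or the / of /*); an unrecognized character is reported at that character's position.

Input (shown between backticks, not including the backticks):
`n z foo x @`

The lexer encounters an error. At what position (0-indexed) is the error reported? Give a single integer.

pos=0: emit ID 'n' (now at pos=1)
pos=2: emit ID 'z' (now at pos=3)
pos=4: emit ID 'foo' (now at pos=7)
pos=8: emit ID 'x' (now at pos=9)
pos=10: ERROR — unrecognized char '@'

Answer: 10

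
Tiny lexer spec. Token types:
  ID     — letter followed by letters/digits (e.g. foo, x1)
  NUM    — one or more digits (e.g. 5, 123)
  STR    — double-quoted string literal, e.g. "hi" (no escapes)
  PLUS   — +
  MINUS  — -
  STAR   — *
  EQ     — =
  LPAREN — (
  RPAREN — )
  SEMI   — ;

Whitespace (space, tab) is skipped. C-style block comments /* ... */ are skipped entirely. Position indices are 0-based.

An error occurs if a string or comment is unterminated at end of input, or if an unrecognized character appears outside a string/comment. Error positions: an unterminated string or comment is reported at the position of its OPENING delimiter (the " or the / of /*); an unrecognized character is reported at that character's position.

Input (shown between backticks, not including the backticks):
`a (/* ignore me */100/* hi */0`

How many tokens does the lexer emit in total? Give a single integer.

Answer: 4

Derivation:
pos=0: emit ID 'a' (now at pos=1)
pos=2: emit LPAREN '('
pos=3: enter COMMENT mode (saw '/*')
exit COMMENT mode (now at pos=18)
pos=18: emit NUM '100' (now at pos=21)
pos=21: enter COMMENT mode (saw '/*')
exit COMMENT mode (now at pos=29)
pos=29: emit NUM '0' (now at pos=30)
DONE. 4 tokens: [ID, LPAREN, NUM, NUM]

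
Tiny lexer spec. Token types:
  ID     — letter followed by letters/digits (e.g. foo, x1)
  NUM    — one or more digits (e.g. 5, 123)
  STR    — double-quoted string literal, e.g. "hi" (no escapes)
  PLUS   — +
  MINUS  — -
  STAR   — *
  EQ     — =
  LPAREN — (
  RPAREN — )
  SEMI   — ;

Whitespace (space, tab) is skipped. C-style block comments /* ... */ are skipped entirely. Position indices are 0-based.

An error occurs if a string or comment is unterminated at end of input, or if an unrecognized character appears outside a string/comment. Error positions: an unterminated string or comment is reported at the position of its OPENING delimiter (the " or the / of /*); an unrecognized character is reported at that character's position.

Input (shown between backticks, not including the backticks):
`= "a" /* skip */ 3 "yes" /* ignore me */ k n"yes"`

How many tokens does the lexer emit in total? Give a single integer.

pos=0: emit EQ '='
pos=2: enter STRING mode
pos=2: emit STR "a" (now at pos=5)
pos=6: enter COMMENT mode (saw '/*')
exit COMMENT mode (now at pos=16)
pos=17: emit NUM '3' (now at pos=18)
pos=19: enter STRING mode
pos=19: emit STR "yes" (now at pos=24)
pos=25: enter COMMENT mode (saw '/*')
exit COMMENT mode (now at pos=40)
pos=41: emit ID 'k' (now at pos=42)
pos=43: emit ID 'n' (now at pos=44)
pos=44: enter STRING mode
pos=44: emit STR "yes" (now at pos=49)
DONE. 7 tokens: [EQ, STR, NUM, STR, ID, ID, STR]

Answer: 7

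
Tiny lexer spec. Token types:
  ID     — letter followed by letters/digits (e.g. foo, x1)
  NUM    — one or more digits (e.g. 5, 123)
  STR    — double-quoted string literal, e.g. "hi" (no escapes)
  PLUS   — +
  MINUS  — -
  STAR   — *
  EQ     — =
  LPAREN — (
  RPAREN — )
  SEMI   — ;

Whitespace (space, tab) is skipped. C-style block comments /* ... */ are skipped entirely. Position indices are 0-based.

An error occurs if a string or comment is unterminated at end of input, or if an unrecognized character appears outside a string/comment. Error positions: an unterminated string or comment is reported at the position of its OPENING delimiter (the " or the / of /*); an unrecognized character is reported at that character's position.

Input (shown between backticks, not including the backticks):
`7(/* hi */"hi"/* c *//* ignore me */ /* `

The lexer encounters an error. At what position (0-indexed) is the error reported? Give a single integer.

pos=0: emit NUM '7' (now at pos=1)
pos=1: emit LPAREN '('
pos=2: enter COMMENT mode (saw '/*')
exit COMMENT mode (now at pos=10)
pos=10: enter STRING mode
pos=10: emit STR "hi" (now at pos=14)
pos=14: enter COMMENT mode (saw '/*')
exit COMMENT mode (now at pos=21)
pos=21: enter COMMENT mode (saw '/*')
exit COMMENT mode (now at pos=36)
pos=37: enter COMMENT mode (saw '/*')
pos=37: ERROR — unterminated comment (reached EOF)

Answer: 37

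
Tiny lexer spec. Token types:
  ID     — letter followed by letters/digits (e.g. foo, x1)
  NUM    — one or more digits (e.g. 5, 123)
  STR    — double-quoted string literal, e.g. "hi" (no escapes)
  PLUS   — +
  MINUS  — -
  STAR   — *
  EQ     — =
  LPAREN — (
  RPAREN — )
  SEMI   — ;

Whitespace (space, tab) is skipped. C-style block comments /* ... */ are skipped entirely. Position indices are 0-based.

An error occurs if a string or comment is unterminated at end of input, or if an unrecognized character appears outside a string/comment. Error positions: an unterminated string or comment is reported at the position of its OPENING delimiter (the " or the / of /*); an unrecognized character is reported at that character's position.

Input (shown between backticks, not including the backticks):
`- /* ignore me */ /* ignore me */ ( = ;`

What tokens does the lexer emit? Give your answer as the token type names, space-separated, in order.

Answer: MINUS LPAREN EQ SEMI

Derivation:
pos=0: emit MINUS '-'
pos=2: enter COMMENT mode (saw '/*')
exit COMMENT mode (now at pos=17)
pos=18: enter COMMENT mode (saw '/*')
exit COMMENT mode (now at pos=33)
pos=34: emit LPAREN '('
pos=36: emit EQ '='
pos=38: emit SEMI ';'
DONE. 4 tokens: [MINUS, LPAREN, EQ, SEMI]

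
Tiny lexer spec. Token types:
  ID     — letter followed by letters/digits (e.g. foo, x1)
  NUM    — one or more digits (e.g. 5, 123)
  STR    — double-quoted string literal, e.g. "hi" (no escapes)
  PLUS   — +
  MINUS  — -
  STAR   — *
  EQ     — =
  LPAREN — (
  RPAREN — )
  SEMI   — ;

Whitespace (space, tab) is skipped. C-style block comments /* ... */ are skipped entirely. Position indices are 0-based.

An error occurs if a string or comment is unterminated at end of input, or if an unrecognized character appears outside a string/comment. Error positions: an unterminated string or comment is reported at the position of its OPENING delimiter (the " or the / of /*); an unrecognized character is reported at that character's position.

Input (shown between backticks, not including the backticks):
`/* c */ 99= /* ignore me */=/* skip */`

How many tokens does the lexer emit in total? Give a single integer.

pos=0: enter COMMENT mode (saw '/*')
exit COMMENT mode (now at pos=7)
pos=8: emit NUM '99' (now at pos=10)
pos=10: emit EQ '='
pos=12: enter COMMENT mode (saw '/*')
exit COMMENT mode (now at pos=27)
pos=27: emit EQ '='
pos=28: enter COMMENT mode (saw '/*')
exit COMMENT mode (now at pos=38)
DONE. 3 tokens: [NUM, EQ, EQ]

Answer: 3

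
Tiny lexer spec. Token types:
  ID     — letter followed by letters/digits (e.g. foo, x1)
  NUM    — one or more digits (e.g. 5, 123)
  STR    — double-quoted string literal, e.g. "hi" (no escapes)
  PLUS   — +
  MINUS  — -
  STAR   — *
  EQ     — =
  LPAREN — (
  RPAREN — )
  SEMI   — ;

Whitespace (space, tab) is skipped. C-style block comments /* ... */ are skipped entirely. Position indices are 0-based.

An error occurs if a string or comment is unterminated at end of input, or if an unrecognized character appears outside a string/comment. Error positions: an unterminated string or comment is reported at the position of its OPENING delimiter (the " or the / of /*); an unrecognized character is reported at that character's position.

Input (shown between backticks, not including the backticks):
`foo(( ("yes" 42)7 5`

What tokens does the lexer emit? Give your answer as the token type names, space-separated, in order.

Answer: ID LPAREN LPAREN LPAREN STR NUM RPAREN NUM NUM

Derivation:
pos=0: emit ID 'foo' (now at pos=3)
pos=3: emit LPAREN '('
pos=4: emit LPAREN '('
pos=6: emit LPAREN '('
pos=7: enter STRING mode
pos=7: emit STR "yes" (now at pos=12)
pos=13: emit NUM '42' (now at pos=15)
pos=15: emit RPAREN ')'
pos=16: emit NUM '7' (now at pos=17)
pos=18: emit NUM '5' (now at pos=19)
DONE. 9 tokens: [ID, LPAREN, LPAREN, LPAREN, STR, NUM, RPAREN, NUM, NUM]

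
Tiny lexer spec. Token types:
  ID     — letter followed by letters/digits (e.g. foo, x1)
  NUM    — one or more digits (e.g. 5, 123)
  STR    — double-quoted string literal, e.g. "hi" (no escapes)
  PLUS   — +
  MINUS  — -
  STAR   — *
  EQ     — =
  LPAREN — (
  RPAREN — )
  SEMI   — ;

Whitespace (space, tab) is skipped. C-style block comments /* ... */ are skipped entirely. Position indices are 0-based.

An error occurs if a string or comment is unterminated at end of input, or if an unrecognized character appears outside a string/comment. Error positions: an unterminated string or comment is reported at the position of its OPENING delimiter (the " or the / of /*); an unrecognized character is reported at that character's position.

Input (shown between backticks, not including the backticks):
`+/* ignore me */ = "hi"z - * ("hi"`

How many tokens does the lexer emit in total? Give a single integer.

Answer: 8

Derivation:
pos=0: emit PLUS '+'
pos=1: enter COMMENT mode (saw '/*')
exit COMMENT mode (now at pos=16)
pos=17: emit EQ '='
pos=19: enter STRING mode
pos=19: emit STR "hi" (now at pos=23)
pos=23: emit ID 'z' (now at pos=24)
pos=25: emit MINUS '-'
pos=27: emit STAR '*'
pos=29: emit LPAREN '('
pos=30: enter STRING mode
pos=30: emit STR "hi" (now at pos=34)
DONE. 8 tokens: [PLUS, EQ, STR, ID, MINUS, STAR, LPAREN, STR]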